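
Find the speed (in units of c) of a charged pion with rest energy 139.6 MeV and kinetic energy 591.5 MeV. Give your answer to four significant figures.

γ = 1 + K/(mc²) = 1 + 591.5/139.6 = 5.2371.
β = √(1 − 1/γ²) = √(1 − 0.0364601) = √0.9635399 = 0.9816.

0.9816c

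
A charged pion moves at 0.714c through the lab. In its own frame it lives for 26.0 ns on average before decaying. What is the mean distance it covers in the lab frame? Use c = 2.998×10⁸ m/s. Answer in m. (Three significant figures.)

γ = 1/√(1 − β²) = 1/√(1 − 0.509796) = 1/√0.490204 = 1/0.700146 = 1.4283.
Lab-frame lifetime: Δt = γτ = 1.4283 × 26.0 ns = 37.136 ns.
Distance: d = vΔt = 0.714 × 2.998×10⁸ m/s × 3.7136×10^-8 s = 7.95 m.

7.95 m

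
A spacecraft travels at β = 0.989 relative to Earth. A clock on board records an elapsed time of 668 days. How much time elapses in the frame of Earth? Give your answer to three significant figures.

Lorentz factor: γ = (1 − 0.978121)^(−1/2) = 6.7606.
Time dilation: Δt = γ·Δτ = 6.7606 × 668 = 4520 days.

4520 days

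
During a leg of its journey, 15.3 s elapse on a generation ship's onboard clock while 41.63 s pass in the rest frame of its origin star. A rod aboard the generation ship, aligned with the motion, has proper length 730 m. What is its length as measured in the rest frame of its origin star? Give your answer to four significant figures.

The time-dilation ratio gives γ = 41.63/15.3 = 2.72092.
The rod contracts by the same γ: 730 m / 2.72092 = 268.3 m.

268.3 m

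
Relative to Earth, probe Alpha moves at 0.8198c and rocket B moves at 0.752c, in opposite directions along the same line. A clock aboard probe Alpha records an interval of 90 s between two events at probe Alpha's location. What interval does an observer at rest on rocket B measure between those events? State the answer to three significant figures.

385 s

The velocity of probe Alpha relative to rocket B is (0.8198 + 0.752)c / (1 + 0.8198×0.752) = 0.97235c; relative speed 0.97235c.
γ for this relative speed: γ = 1/√(1 − 0.945465) = 4.2822.
The clock on probe Alpha records proper time, so rocket B measures Δt = γΔτ = 4.2822 × 90 = 385 s.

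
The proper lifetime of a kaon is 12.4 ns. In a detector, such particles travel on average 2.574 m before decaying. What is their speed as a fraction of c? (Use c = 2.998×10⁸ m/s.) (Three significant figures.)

d = βγcτ ⇒ βγ = d/(cτ) = 2.574 m / (3.71752 m) = 0.6924.
β = (βγ)/√(1+(βγ)²) = 0.6924/√1.479418 = 0.569.

0.569c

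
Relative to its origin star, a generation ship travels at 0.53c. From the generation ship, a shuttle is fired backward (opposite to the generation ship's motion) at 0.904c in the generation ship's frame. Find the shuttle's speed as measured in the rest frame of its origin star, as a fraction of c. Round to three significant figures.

0.718c

In units of c, u = (u' + v)/(1 + u'v) with u' = −0.904 and v = 0.53.
Numerator: −0.904 + 0.53 = −0.374. Denominator: 1 + (−0.904)(0.53) = 0.52088.
u = −0.374/0.52088 = −0.71802, so the speed is 0.718c.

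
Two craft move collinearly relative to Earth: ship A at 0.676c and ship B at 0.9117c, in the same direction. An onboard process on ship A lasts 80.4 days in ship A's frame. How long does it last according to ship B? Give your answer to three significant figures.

102 days

The velocity of ship A relative to ship B is (0.676 − 0.9117)c / (1 − 0.676×0.9117) = −0.6143c; relative speed 0.6143c.
γ for this relative speed: γ = 1/√(1 − 0.377364) = 1.2673.
The clock on ship A records proper time, so ship B measures Δt = γΔτ = 1.2673 × 80.4 = 102 days.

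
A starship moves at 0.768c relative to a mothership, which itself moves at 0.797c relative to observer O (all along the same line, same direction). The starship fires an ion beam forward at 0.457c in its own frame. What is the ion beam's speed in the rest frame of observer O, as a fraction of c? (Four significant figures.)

First combine the ion beam and starship (S''→S'): u₁ = (0.457 + 0.768)/(1 + 0.457×0.768) = 1.225/1.350976 = 0.90675.
Then combine with the mothership (S'→S): u = (0.90675 + 0.797)/(1 + 0.90675×0.797) = 1.70375/1.72267975 = 0.98901.

0.9890c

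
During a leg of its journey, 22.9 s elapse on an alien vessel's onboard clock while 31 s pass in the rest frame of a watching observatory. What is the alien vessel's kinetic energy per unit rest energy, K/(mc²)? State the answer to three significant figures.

γ = Δt/Δτ = 31/22.9 = 1.35371.
K/(mc²) = γ − 1 = 1.35371 − 1 = 0.354.

0.354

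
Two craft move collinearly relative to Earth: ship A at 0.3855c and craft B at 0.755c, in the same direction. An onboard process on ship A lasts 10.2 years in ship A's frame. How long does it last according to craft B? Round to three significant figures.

Transform ship A's velocity into craft B's frame: (0.3855 − 0.755)/(1 − 0.3855·0.755) = −0.3695/0.7089475, so the relative speed is 0.5212c.
At |u| = 0.5212c, γ = (1 − 0.271649)^(−1/2) = 1.1717.
Ship A's interval is proper; time dilation gives Δt_B = γΔτ = 1.1717 × 10.2 years = 12.0 years.

12.0 years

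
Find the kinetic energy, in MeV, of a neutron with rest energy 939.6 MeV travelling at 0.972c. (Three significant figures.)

With β = 0.972, γ = 1/√(1 − 0.972²) = 1/√0.055216 = 4.2557.
Kinetic energy: K = (γ − 1)mc² = (4.2557 − 1) × 939.6 MeV = 3.2557 × 939.6 = 3060 MeV.

3060 MeV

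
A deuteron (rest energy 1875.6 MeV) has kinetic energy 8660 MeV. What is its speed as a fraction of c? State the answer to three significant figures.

0.984c

K = (γ−1)mc², so γ = 1 + 8660/1875.6 = 5.6172.
Then v/c = √(1 − γ⁻²) = √(1 − 0.0316928) = √0.9683072 = 0.984.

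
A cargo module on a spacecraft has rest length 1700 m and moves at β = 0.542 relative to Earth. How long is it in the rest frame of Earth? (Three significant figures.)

Lorentz factor: γ = (1 − 0.293764)^(−1/2) = 1.1899.
Along the direction of motion the measured length is L₀/γ = 1700/1.1899 = 1430 m.

1430 m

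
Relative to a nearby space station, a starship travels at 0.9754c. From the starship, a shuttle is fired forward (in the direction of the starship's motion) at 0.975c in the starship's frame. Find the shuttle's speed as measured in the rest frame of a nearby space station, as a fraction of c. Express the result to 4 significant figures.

0.9997c

In units of c, u = (u' + v)/(1 + u'v) with u' = 0.975 and v = 0.9754.
Numerator: 0.975 + 0.9754 = 1.9504. Denominator: 1 + (0.975)(0.9754) = 1.951015.
u = 1.9504/1.951015 = 0.99968, so the speed is 0.9997c.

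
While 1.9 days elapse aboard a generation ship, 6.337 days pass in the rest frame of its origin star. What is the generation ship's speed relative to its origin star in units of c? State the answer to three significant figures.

γ = Δt/Δτ = 6.337/1.9 = 3.3353.
β = √(1 − 1/γ²) = √(1 − 0.0898939) = √0.9101061 = 0.954.

0.954c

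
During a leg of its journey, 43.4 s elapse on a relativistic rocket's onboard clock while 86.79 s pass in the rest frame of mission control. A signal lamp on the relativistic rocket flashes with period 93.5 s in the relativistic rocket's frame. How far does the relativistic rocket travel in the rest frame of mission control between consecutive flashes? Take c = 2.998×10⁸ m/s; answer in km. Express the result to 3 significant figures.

From Δt = γΔτ: γ = 86.79/43.4 = 1.99977.
β = √(1 − 1/γ²) = 0.86599. Lab-frame period = γτ = 1.99977×93.5 s = 186.98 s. Distance = βc × γτ = 0.86599 × 2.998×10⁸ m/s × 186.98 s = 4.8544×10^10 m = 4.85×10^7 km.

4.85×10^7 km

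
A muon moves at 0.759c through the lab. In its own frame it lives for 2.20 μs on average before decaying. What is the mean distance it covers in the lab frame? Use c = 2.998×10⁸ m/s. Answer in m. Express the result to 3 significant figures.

Lorentz factor: γ = (1 − 0.576081)^(−1/2) = 1.5359.
Lab-frame lifetime: Δt = γτ = 1.5359 × 2.20 μs = 3.379 μs.
Distance: d = vΔt = 0.759 × 2.998×10⁸ m/s × 3.3790×10^-6 s = 769 m.

769 m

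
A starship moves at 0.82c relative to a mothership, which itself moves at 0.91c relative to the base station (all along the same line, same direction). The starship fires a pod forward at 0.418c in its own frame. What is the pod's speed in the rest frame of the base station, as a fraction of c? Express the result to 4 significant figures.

Apply u = (u'+v)/(1+u'v) twice. Pod in the mothership frame: (0.418+0.82)/(1+0.418·0.82) = 1.238/1.34276 = 0.92198c.
That velocity, transformed to the rest frame of the base station: (0.92198+0.91)/(1+0.92198·0.91) = 1.83198/1.8390018 = 0.99618c.

0.9962c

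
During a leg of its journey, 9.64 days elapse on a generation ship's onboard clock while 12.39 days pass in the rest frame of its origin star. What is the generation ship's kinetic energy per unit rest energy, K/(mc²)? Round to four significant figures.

0.2853

The time-dilation ratio gives γ = 12.39/9.64 = 1.28527.
K/(mc²) = γ − 1 = 1.28527 − 1 = 0.2853.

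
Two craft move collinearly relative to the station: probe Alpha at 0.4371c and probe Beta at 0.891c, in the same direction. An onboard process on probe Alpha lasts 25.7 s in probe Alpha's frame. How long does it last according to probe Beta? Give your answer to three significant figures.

Transform probe Alpha's velocity into probe Beta's frame: (0.4371 − 0.891)/(1 − 0.4371·0.891) = −0.4539/0.6105439, so the relative speed is 0.74344c.
γ for this relative speed: γ = 1/√(1 − 0.552703) = 1.4952.
The clock on probe Alpha records proper time, so probe Beta measures Δt = γΔτ = 1.4952 × 25.7 = 38.4 s.

38.4 s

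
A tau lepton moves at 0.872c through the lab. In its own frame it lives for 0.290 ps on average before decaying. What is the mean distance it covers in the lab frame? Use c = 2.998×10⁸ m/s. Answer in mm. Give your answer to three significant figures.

0.155 mm

γ = 1/√(1 − β²) = 1/√(1 − 0.760384) = 1/√0.239616 = 1/0.489506 = 2.0429.
Lab-frame lifetime: Δt = γτ = 2.0429 × 0.290 ps = 0.59244 ps.
Distance: d = vΔt = 0.872 × 2.998×10⁸ m/s × 5.9244×10^-13 s = 1.55×10^-4 m = 0.155 mm.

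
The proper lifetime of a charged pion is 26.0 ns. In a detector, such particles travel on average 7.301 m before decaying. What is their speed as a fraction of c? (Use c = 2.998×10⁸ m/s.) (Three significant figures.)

0.684c

Let x = d/(cτ) = 7.301 m / (2.998×10⁸ m/s × 2.600×10^-8 s) = 0.93665. Since d = βγcτ, x = βγ = β/√(1−β²).
Solving: β² = x²/(1+x²) = 0.877313/1.877313 = 0.467324, so β = 0.684.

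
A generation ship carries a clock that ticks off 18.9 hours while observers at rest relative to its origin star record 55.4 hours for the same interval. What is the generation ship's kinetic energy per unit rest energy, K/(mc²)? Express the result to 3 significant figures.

From Δt = γΔτ: γ = 55.4/18.9 = 2.93122.
K/(mc²) = γ − 1 = 2.93122 − 1 = 1.93.

1.93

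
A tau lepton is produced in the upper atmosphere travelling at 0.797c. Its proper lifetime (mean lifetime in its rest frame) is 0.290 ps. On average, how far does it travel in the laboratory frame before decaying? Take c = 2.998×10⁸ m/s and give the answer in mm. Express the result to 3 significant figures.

γ = 1/√(1 − β²) = 1/√(1 − 0.635209) = 1/√0.364791 = 1/0.603979 = 1.6557.
Lab-frame lifetime: Δt = γτ = 1.6557 × 0.290 ps = 0.48015 ps.
Distance: d = vΔt = 0.797 × 2.998×10⁸ m/s × 4.8015×10^-13 s = 1.15×10^-4 m = 0.115 mm.

0.115 mm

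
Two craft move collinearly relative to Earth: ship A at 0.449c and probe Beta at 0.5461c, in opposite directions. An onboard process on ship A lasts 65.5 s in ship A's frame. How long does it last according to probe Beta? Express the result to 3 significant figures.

109 s

Speed of ship A in probe Beta's frame: u = (v_A + v_B)/(1 + v_A v_B/c²) = (0.449 + 0.5461)/(1 + 0.449×0.5461) = 0.9951/1.2451989 = 0.79915; |u| = 0.79915c.
γ for this relative speed: γ = 1/√(1 − 0.638641) = 1.6635.
Ship A's interval is proper; time dilation gives Δt_B = γΔτ = 1.6635 × 65.5 s = 109 s.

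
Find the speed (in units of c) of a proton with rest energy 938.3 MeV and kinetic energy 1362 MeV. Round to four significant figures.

0.9130c

γ = 1 + K/(mc²) = 1 + 1362/938.3 = 2.4516.
β = √(1 − 1/γ²) = √(1 − 0.16638) = √0.83362 = 0.9130.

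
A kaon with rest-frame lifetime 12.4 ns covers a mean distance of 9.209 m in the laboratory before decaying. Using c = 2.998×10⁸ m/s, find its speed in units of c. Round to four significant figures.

0.9273c

d = βγcτ ⇒ βγ = d/(cτ) = 9.209 m / (3.71752 m) = 2.4772.
β = (βγ)/√(1+(βγ)²) = 2.4772/√7.13652 = 0.9273.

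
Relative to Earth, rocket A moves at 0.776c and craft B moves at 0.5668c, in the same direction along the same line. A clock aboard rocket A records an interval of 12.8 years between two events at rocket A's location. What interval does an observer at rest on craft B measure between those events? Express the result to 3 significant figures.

13.8 years

The velocity of rocket A relative to craft B is (0.776 − 0.5668)c / (1 − 0.776×0.5668) = 0.37346c; relative speed 0.37346c.
At |u| = 0.37346c, γ = (1 − 0.139472)^(−1/2) = 1.078.
Rocket A's interval is proper; time dilation gives Δt_B = γΔτ = 1.078 × 12.8 years = 13.8 years.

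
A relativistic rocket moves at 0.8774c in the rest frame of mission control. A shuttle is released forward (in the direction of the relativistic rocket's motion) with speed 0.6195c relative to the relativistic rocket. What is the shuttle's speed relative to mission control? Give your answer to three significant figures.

Relativistic velocity addition: u = (u' + v)/(1 + u'v/c²), with u' = 0.6195c and v = 0.8774c.
Numerator: 0.6195 + 0.8774 = 1.4969. Denominator: 1 + (0.6195)(0.8774) = 1.5435493.
u = 1.4969/1.5435493 = 0.96978, so the speed is 0.970c.

0.970c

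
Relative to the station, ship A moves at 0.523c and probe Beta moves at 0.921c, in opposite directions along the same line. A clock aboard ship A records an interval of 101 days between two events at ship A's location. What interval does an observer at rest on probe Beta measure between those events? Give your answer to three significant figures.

The velocity of ship A relative to probe Beta is (0.523 + 0.921)c / (1 + 0.523×0.921) = 0.97457c; relative speed 0.97457c.
γ for this relative speed: γ = 1/√(1 − 0.949787) = 4.4626.
The clock on ship A records proper time, so probe Beta measures Δt = γΔτ = 4.4626 × 101 = 451 days.

451 days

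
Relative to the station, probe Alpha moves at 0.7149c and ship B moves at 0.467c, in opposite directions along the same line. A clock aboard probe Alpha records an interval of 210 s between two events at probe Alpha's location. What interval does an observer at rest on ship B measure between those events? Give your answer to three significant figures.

Transform probe Alpha's velocity into ship B's frame: (0.7149 + 0.467)/(1 + 0.7149·0.467) = 1.1819/1.3338583, so the relative speed is 0.88608c.
γ for this relative speed: γ = 1/√(1 − 0.785138) = 2.1573.
The clock on probe Alpha records proper time, so ship B measures Δt = γΔτ = 2.1573 × 210 = 453 s.

453 s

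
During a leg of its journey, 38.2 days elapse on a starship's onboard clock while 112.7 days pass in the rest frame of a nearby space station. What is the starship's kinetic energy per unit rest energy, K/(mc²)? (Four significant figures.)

1.950

The time-dilation ratio gives γ = 112.7/38.2 = 2.95026.
Since K = (γ−1)mc², K/(mc²) = 2.95026 − 1 = 1.950.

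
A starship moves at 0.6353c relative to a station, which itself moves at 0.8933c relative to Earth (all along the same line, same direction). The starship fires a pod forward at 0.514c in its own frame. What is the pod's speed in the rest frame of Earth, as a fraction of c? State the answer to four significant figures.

Apply u = (u'+v)/(1+u'v) twice. Pod in the station frame: (0.514+0.6353)/(1+0.514·0.6353) = 1.1493/1.3265442 = 0.86639c.
That velocity, transformed to the rest frame of Earth: (0.86639+0.8933)/(1+0.86639·0.8933) = 1.75969/1.773946187 = 0.99196c.

0.9920c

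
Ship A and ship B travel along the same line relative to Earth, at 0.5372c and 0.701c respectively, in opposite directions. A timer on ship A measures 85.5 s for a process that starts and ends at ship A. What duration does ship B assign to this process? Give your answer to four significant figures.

The velocity of ship A relative to ship B is (0.5372 + 0.701)c / (1 + 0.5372×0.701) = 0.89948c; relative speed 0.89948c.
γ for this relative speed: γ = 1/√(1 − 0.809064) = 2.2885.
The clock on ship A records proper time, so ship B measures Δt = γΔτ = 2.2885 × 85.5 = 195.7 s.

195.7 s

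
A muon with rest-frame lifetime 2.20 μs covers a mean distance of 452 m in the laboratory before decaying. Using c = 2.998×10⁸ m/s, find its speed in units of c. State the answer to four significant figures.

0.5653c

Lab distance = (lab lifetime)·v = γτ·βc, so βγ = d/(cτ) = 452.0/(2.998×10⁸ × 2.200×10^-6) = 0.68531.
With βγ = 0.68531: γ² = 1 + (βγ)² = 1.46965, and β = (βγ)/γ = 0.68531/1.21229 = 0.5653.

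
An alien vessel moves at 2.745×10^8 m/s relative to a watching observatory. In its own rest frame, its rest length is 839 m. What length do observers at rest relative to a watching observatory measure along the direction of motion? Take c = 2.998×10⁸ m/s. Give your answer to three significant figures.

β = v/c = (2.745×10^8 m/s)/(2.998×10⁸ m/s) = 0.91561.
Lorentz factor: γ = (1 − 0.8383416721)^(−1/2) = 2.4871.
Along the direction of motion the measured length is L₀/γ = 839/2.4871 = 337 m.

337 m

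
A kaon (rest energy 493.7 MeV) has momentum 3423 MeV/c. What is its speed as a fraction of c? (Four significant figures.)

0.9898c

pc/(mc²) = 3423/493.7 = 6.9334 = βγ = β/√(1−β²).
So β² = x²/(1 + x²) with x = 6.9334: x² = 48.072, β² = 48.072/49.072 = 0.979622, β = 0.9898.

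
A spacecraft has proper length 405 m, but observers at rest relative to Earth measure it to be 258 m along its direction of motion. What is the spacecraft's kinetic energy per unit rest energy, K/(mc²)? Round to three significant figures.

0.570

From L = L₀/γ: γ = 405/258 = 1.56977.
K/(mc²) = γ − 1 = 1.56977 − 1 = 0.570.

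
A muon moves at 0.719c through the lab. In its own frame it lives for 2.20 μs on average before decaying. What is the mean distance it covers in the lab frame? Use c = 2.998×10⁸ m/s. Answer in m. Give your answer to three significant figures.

Lorentz factor: γ = (1 − 0.516961)^(−1/2) = 1.4388.
Lab-frame lifetime: Δt = γτ = 1.4388 × 2.20 μs = 3.1654 μs.
Distance: d = vΔt = 0.719 × 2.998×10⁸ m/s × 3.1654×10^-6 s = 682 m.

682 m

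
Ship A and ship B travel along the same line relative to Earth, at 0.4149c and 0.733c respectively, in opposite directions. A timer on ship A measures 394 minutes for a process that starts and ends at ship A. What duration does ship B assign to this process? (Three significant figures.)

830 minutes

Speed of ship A in ship B's frame: u = (v_A + v_B)/(1 + v_A v_B/c²) = (0.4149 + 0.733)/(1 + 0.4149×0.733) = 1.1479/1.3041217 = 0.88021; |u| = 0.88021c.
γ for this relative speed: γ = 1/√(1 − 0.77477) = 2.1071.
The clock on ship A records proper time, so ship B measures Δt = γΔτ = 2.1071 × 394 = 830 minutes.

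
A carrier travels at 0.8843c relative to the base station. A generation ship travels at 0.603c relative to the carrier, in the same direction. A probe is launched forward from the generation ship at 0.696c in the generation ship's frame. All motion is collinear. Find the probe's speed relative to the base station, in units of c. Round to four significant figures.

0.9946c

Compose velocities in two stages. Stage 1 (into S'): u₁ = (0.696+0.603)/(1+0.696×0.603) = 0.91499.
Stage 2 (into S): u = (0.91499+0.8843)/(1+0.91499×0.8843) = 0.99456, so the speed is 0.9946c.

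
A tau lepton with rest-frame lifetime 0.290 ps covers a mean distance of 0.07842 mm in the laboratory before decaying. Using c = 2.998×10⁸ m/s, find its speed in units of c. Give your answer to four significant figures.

Lab distance = (lab lifetime)·v = γτ·βc, so βγ = d/(cτ) = 7.842×10^-5/(2.998×10⁸ × 2.900×10^-13) = 0.90198.
With βγ = 0.90198: γ² = 1 + (βγ)² = 1.813568, and β = (βγ)/γ = 0.90198/1.34669 = 0.6698.

0.6698c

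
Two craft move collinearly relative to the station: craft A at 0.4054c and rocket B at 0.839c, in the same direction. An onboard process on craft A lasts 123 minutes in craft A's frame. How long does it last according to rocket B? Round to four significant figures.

Transform craft A's velocity into rocket B's frame: (0.4054 − 0.839)/(1 − 0.4054·0.839) = −0.4336/0.6598694, so the relative speed is 0.6571c.
γ for this relative speed: γ = 1/√(1 − 0.43178) = 1.3266.
The clock on craft A records proper time, so rocket B measures Δt = γΔτ = 1.3266 × 123 = 163.2 minutes.

163.2 minutes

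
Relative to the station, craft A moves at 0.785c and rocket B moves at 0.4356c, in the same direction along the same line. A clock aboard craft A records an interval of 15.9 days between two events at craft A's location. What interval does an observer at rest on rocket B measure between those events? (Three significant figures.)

The velocity of craft A relative to rocket B is (0.785 − 0.4356)c / (1 − 0.785×0.4356) = 0.53096c; relative speed 0.53096c.
At |u| = 0.53096c, γ = (1 − 0.281919)^(−1/2) = 1.1801.
Craft A's interval is proper; time dilation gives Δt_B = γΔτ = 1.1801 × 15.9 days = 18.8 days.

18.8 days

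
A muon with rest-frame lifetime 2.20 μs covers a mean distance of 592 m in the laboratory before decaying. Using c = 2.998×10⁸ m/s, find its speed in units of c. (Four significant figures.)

Let x = d/(cτ) = 592.0 m / (2.998×10⁸ m/s × 2.200×10^-6 s) = 0.89757. Since d = βγcτ, x = βγ = β/√(1−β²).
Solving: β² = x²/(1+x²) = 0.805632/1.805632 = 0.446177, so β = 0.6680.

0.6680c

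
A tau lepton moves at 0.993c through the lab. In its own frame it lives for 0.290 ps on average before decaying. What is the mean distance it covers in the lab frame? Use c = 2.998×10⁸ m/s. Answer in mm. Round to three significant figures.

0.731 mm

Lorentz factor: γ = (1 − 0.986049)^(−1/2) = 8.4664.
Lab-frame lifetime: Δt = γτ = 8.4664 × 0.290 ps = 2.4553 ps.
Distance: d = vΔt = 0.993 × 2.998×10⁸ m/s × 2.4553×10^-12 s = 7.31×10^-4 m = 0.731 mm.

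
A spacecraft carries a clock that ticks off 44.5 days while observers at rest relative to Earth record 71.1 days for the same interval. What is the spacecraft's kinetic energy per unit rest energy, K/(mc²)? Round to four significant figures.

The time-dilation ratio gives γ = 71.1/44.5 = 1.59775.
K/(mc²) = γ − 1 = 1.59775 − 1 = 0.5978.

0.5978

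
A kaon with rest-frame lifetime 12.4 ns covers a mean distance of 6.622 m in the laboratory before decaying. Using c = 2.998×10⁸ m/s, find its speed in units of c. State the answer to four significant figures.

0.8720c

Let x = d/(cτ) = 6.622 m / (2.998×10⁸ m/s × 1.240×10^-8 s) = 1.7813. Since d = βγcτ, x = βγ = β/√(1−β²).
Solving: β² = x²/(1+x²) = 3.17303/4.17303 = 0.760366, so β = 0.8720.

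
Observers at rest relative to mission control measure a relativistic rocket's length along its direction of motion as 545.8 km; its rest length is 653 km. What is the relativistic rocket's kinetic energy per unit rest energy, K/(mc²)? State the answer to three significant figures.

γ = L₀/L = 653/545.8 = 1.19641.
K/(mc²) = γ − 1 = 1.19641 − 1 = 0.196.

0.196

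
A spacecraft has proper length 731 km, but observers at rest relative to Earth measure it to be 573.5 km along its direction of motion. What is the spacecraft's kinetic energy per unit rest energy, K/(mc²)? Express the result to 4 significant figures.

0.2746

γ = L₀/L = 731/573.5 = 1.27463.
K/(mc²) = γ − 1 = 1.27463 − 1 = 0.2746.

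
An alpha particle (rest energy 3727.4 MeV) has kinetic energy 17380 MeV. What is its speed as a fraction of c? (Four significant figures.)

γ = 1 + K/(mc²) = 1 + 17380/3727.4 = 5.6628.
β = √(1 − 1/γ²) = √(1 − 0.0311844) = √0.9688156 = 0.9843.

0.9843c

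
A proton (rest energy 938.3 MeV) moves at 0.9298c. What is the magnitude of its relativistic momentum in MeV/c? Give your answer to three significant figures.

Lorentz factor: γ = (1 − 0.86452804)^(−1/2) = 2.7169.
Momentum: p = γβ·mc = 2.7169 × 0.9298 × 938.3 MeV/c = 2370 MeV/c.

2370 MeV/c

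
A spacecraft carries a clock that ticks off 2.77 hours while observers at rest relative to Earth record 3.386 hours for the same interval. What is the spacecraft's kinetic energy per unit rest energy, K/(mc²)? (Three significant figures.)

0.222

The time-dilation ratio gives γ = 3.386/2.77 = 1.22238.
K/(mc²) = γ − 1 = 1.22238 − 1 = 0.222.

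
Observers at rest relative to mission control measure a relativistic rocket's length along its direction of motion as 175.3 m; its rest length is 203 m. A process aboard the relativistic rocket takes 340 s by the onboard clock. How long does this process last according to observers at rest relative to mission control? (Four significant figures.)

393.7 s

From L = L₀/γ: γ = 203/175.3 = 1.15801.
Δt = γΔτ = 1.15801 × 340 = 393.7 s.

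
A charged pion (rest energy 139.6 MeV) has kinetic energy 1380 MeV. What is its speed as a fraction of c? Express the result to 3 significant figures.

γ = 1 + K/(mc²) = 1 + 1380/139.6 = 10.885.
β = √(1 − 1/γ²) = √(1 − 0.00844001) = √0.99155999 = 0.996.

0.996c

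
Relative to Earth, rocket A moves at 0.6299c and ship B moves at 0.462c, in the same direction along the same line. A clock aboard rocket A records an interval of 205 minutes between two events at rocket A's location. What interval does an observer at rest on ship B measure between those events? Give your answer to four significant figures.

Transform rocket A's velocity into ship B's frame: (0.6299 − 0.462)/(1 − 0.6299·0.462) = 0.1679/0.7089862, so the relative speed is 0.23682c.
γ for this relative speed: γ = 1/√(1 − 0.0560837) = 1.0293.
The clock on rocket A records proper time, so ship B measures Δt = γΔτ = 1.0293 × 205 = 211.0 minutes.

211.0 minutes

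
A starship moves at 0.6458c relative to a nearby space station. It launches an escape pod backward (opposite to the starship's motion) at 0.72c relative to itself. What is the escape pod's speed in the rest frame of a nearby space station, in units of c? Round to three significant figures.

0.139c

In units of c, u = (u' + v)/(1 + u'v) with u' = −0.72 and v = 0.6458.
Numerator: −0.72 + 0.6458 = −0.0742. Denominator: 1 + (−0.72)(0.6458) = 0.535024.
u = −0.0742/0.535024 = −0.13869, so the speed is 0.139c.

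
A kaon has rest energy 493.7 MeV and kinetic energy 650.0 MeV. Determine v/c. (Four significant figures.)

0.9020

γ = 1 + K/(mc²) = 1 + 650.0/493.7 = 2.3166.
β = √(1 − 1/γ²) = √(1 − 0.186336) = √0.813664 = 0.9020.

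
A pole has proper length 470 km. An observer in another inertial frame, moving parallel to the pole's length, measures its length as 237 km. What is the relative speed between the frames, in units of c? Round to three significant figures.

0.864c

Length contraction gives γ = L₀/L = 470/237 = 1.9831.
β = √(1 − 1/γ²) = √0.745721 = 0.864.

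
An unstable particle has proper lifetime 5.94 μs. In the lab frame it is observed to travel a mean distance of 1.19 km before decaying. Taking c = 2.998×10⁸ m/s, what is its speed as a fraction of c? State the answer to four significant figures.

Let x = d/(cτ) = 1190 m / (2.998×10⁸ m/s × 5.940×10^-6 s) = 0.66823. Since d = βγcτ, x = βγ = β/√(1−β²).
Solving: β² = x²/(1+x²) = 0.446531/1.446531 = 0.308691, so β = 0.5556.

0.5556c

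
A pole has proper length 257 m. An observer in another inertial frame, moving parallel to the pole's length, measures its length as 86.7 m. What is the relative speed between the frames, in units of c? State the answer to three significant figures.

Length contraction gives γ = L₀/L = 257/86.7 = 2.9642.
β = √(1 − 1/γ²) = √0.886189 = 0.941.

0.941c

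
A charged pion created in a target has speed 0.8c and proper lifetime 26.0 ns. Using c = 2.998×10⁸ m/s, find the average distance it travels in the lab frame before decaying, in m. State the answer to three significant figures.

With β = 0.8, γ = 1/√(1 − 0.8²) = 1/√0.36 = 1.6667.
Lab-frame lifetime: Δt = γτ = 1.6667 × 26.0 ns = 43.334 ns.
Distance: d = vΔt = 0.8 × 2.998×10⁸ m/s × 4.3334×10^-8 s = 10.4 m.

10.4 m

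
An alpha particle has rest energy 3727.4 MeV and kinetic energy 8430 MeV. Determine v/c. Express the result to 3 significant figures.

0.952

γ = 1 + K/(mc²) = 1 + 8430/3727.4 = 3.2616.
β = √(1 − 1/γ²) = √(1 − 0.0940023) = √0.9059977 = 0.952.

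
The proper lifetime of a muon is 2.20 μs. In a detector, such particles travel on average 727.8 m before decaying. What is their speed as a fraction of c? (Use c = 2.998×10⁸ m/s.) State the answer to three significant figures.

0.741c

d = βγcτ ⇒ βγ = d/(cτ) = 727.8 m / (659.56 m) = 1.1035.
β = (βγ)/√(1+(βγ)²) = 1.1035/√2.21771 = 0.741.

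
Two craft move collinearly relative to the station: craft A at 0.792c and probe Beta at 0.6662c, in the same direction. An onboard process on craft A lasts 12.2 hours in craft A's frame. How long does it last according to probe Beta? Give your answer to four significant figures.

12.66 hours

Transform craft A's velocity into probe Beta's frame: (0.792 − 0.6662)/(1 − 0.792·0.6662) = 0.1258/0.4723696, so the relative speed is 0.26632c.
At |u| = 0.26632c, γ = (1 − 0.0709263)^(−1/2) = 1.0375.
The clock on craft A records proper time, so probe Beta measures Δt = γΔτ = 1.0375 × 12.2 = 12.66 hours.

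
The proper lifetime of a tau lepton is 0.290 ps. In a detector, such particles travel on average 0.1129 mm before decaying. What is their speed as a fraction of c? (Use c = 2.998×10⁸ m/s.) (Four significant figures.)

0.7923c

Lab distance = (lab lifetime)·v = γτ·βc, so βγ = d/(cτ) = 1.129×10^-4/(2.998×10⁸ × 2.900×10^-13) = 1.2986.
With βγ = 1.2986: γ² = 1 + (βγ)² = 2.68636, and β = (βγ)/γ = 1.2986/1.63901 = 0.7923.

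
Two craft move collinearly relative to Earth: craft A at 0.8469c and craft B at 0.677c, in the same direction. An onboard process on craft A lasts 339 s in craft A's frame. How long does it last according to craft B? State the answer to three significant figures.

Speed of craft A in craft B's frame: u = (v_A − v_B)/(1 − v_A v_B/c²) = (0.8469 − 0.677)/(1 − 0.8469×0.677) = 0.1699/0.4266487 = 0.39822; |u| = 0.39822c.
γ for this relative speed: γ = 1/√(1 − 0.158579) = 1.0902.
The clock on craft A records proper time, so craft B measures Δt = γΔτ = 1.0902 × 339 = 370 s.

370 s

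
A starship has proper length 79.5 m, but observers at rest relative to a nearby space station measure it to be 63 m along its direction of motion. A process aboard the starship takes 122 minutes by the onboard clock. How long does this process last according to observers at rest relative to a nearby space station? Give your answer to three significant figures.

γ = L₀/L = 79.5/63 = 1.2619.
Δt = γΔτ = 1.2619 × 122 = 154 minutes.

154 minutes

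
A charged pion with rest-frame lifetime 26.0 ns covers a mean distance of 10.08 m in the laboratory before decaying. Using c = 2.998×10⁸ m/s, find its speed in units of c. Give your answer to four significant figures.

d = βγcτ ⇒ βγ = d/(cτ) = 10.08 m / (7.7948 m) = 1.2932.
β = (βγ)/√(1+(βγ)²) = 1.2932/√2.67237 = 0.7911.

0.7911c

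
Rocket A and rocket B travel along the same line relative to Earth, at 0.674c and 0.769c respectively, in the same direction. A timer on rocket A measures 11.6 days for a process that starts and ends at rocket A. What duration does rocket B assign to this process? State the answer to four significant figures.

11.83 days

The velocity of rocket A relative to rocket B is (0.674 − 0.769)c / (1 − 0.674×0.769) = −0.19722c; relative speed 0.19722c.
γ for this relative speed: γ = 1/√(1 − 0.0388957) = 1.02.
The clock on rocket A records proper time, so rocket B measures Δt = γΔτ = 1.02 × 11.6 = 11.83 days.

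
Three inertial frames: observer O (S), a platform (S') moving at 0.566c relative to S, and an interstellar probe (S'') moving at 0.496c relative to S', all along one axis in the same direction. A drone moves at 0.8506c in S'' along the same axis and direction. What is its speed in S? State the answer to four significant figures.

0.9850c

Compose velocities in two stages. Stage 1 (into S'): u₁ = (0.8506+0.496)/(1+0.8506×0.496) = 0.94704.
Stage 2 (into S): u = (0.94704+0.566)/(1+0.94704×0.566) = 0.98504, so the speed is 0.9850c.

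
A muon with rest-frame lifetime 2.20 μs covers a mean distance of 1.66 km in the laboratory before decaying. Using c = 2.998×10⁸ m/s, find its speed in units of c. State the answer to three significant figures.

0.929c

Let x = d/(cτ) = 1660 m / (2.998×10⁸ m/s × 2.200×10^-6 s) = 2.5168. Since d = βγcτ, x = βγ = β/√(1−β²).
Solving: β² = x²/(1+x²) = 6.33428/7.33428 = 0.863654, so β = 0.929.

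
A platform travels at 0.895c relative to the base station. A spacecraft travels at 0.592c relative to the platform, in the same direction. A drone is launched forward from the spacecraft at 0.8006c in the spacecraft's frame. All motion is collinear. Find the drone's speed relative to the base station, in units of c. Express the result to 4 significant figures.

Apply u = (u'+v)/(1+u'v) twice. Drone in the platform frame: (0.8006+0.592)/(1+0.8006·0.592) = 1.3926/1.4739552 = 0.9448c.
That velocity, transformed to the rest frame of the base station: (0.9448+0.895)/(1+0.9448·0.895) = 1.8398/1.845596 = 0.99686c.

0.9969c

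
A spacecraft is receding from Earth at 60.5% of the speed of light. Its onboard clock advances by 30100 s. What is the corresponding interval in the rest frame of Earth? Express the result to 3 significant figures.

37800 s

With β = 0.605, γ = 1/√(1 − 0.605²) = 1/√0.633975 = 1.2559.
Time dilation: Δt = γ·Δτ = 1.2559 × 30100 = 37800 s.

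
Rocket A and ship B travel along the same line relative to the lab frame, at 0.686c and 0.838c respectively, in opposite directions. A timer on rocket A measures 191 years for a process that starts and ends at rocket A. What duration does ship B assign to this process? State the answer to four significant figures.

The velocity of rocket A relative to ship B is (0.686 + 0.838)c / (1 + 0.686×0.838) = 0.9677c; relative speed 0.9677c.
γ for this relative speed: γ = 1/√(1 − 0.936443) = 3.9666.
Rocket A's interval is proper; time dilation gives Δt_B = γΔτ = 3.9666 × 191 years = 757.6 years.

757.6 years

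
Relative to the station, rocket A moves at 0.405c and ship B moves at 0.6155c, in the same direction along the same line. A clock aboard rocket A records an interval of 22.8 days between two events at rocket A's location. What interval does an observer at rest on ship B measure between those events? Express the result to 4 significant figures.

The velocity of rocket A relative to ship B is (0.405 − 0.6155)c / (1 − 0.405×0.6155) = −0.2804c; relative speed 0.2804c.
γ for this relative speed: γ = 1/√(1 − 0.0786242) = 1.0418.
The clock on rocket A records proper time, so ship B measures Δt = γΔτ = 1.0418 × 22.8 = 23.75 days.

23.75 days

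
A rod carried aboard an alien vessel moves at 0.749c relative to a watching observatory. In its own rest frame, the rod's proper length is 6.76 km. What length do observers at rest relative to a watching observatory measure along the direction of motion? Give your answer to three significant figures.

4.48 km

With β = 0.749, γ = 1/√(1 − 0.749²) = 1/√0.438999 = 1.5093.
Length contraction: L = L₀/γ = 6.76/1.5093 = 4.48 km.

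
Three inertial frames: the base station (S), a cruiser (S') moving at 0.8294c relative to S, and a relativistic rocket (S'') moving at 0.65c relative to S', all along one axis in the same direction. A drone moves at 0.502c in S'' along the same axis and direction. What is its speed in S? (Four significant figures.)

0.9870c

First combine the drone and relativistic rocket (S''→S'): u₁ = (0.502 + 0.65)/(1 + 0.502×0.65) = 1.152/1.3263 = 0.86858.
Then combine with the cruiser (S'→S): u = (0.86858 + 0.8294)/(1 + 0.86858×0.8294) = 1.69798/1.720400252 = 0.98697.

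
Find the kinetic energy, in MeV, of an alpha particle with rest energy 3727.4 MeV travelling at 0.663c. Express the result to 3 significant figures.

1250 MeV

With β = 0.663, γ = 1/√(1 − 0.663²) = 1/√0.560431 = 1.33579.
Kinetic energy: K = (γ − 1)mc² = (1.33579 − 1) × 3727.4 MeV = 0.33579 × 3727.4 = 1250 MeV.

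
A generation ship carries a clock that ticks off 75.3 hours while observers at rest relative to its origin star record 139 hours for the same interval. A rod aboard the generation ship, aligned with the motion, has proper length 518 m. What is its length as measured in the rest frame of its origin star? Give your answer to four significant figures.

The time-dilation ratio gives γ = 139/75.3 = 1.84595.
L = L₀/γ = 518/1.84595 = 280.6 m.

280.6 m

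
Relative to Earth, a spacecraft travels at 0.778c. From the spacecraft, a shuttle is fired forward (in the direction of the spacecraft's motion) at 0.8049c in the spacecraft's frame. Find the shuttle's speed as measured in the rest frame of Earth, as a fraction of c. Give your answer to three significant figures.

In units of c, u = (u' + v)/(1 + u'v) with u' = 0.8049 and v = 0.778.
Numerator: 0.8049 + 0.778 = 1.5829. Denominator: 1 + (0.8049)(0.778) = 1.6262122.
u = 1.5829/1.6262122 = 0.97337, so the speed is 0.973c.

0.973c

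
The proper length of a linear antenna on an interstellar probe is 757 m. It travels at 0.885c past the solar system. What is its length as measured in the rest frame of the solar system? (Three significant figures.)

352 m

β² = 0.783225, so γ = 1/√0.216775 = 2.1478.
Length contraction: L = L₀/γ = 757/2.1478 = 352 m.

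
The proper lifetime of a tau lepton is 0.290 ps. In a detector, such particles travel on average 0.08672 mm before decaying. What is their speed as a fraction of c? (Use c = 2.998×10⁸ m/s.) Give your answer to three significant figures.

Lab distance = (lab lifetime)·v = γτ·βc, so βγ = d/(cτ) = 8.672×10^-5/(2.998×10⁸ × 2.900×10^-13) = 0.99745.
With βγ = 0.99745: γ² = 1 + (βγ)² = 1.994907, and β = (βγ)/γ = 0.99745/1.41241 = 0.706.

0.706c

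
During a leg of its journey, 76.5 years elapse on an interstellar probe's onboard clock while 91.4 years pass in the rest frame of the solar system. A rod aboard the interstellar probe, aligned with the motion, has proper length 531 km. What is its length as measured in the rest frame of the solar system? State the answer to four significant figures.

From Δt = γΔτ: γ = 91.4/76.5 = 1.19477.
L = L₀/γ = 531/1.19477 = 444.4 km.

444.4 km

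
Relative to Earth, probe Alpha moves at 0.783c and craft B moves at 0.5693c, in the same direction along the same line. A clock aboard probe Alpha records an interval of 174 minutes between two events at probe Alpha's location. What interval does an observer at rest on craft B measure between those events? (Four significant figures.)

Speed of probe Alpha in craft B's frame: u = (v_A − v_B)/(1 − v_A v_B/c²) = (0.783 − 0.5693)/(1 − 0.783×0.5693) = 0.2137/0.5542381 = 0.38557; |u| = 0.38557c.
At |u| = 0.38557c, γ = (1 − 0.148664)^(−1/2) = 1.0838.
Probe Alpha's interval is proper; time dilation gives Δt_B = γΔτ = 1.0838 × 174 minutes = 188.6 minutes.

188.6 minutes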